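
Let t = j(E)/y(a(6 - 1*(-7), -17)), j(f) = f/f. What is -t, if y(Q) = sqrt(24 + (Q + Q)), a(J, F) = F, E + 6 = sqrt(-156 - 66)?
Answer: I*sqrt(10)/10 ≈ 0.31623*I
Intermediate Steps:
E = -6 + I*sqrt(222) (E = -6 + sqrt(-156 - 66) = -6 + sqrt(-222) = -6 + I*sqrt(222) ≈ -6.0 + 14.9*I)
y(Q) = sqrt(24 + 2*Q)
j(f) = 1
t = -I*sqrt(10)/10 (t = 1/sqrt(24 + 2*(-17)) = 1/sqrt(24 - 34) = 1/sqrt(-10) = 1/(I*sqrt(10)) = 1*(-I*sqrt(10)/10) = -I*sqrt(10)/10 ≈ -0.31623*I)
-t = -(-1)*I*sqrt(10)/10 = I*sqrt(10)/10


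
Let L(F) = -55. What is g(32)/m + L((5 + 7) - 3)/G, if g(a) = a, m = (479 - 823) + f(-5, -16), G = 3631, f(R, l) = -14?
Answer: -67941/649949 ≈ -0.10453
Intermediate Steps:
m = -358 (m = (479 - 823) - 14 = -344 - 14 = -358)
g(32)/m + L((5 + 7) - 3)/G = 32/(-358) - 55/3631 = 32*(-1/358) - 55*1/3631 = -16/179 - 55/3631 = -67941/649949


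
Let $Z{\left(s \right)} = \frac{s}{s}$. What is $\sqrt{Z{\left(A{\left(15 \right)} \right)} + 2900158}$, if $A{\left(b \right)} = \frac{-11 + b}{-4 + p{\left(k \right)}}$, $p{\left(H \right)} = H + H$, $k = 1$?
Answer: $\sqrt{2900159} \approx 1703.0$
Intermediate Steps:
$p{\left(H \right)} = 2 H$
$A{\left(b \right)} = \frac{11}{2} - \frac{b}{2}$ ($A{\left(b \right)} = \frac{-11 + b}{-4 + 2 \cdot 1} = \frac{-11 + b}{-4 + 2} = \frac{-11 + b}{-2} = \left(-11 + b\right) \left(- \frac{1}{2}\right) = \frac{11}{2} - \frac{b}{2}$)
$Z{\left(s \right)} = 1$
$\sqrt{Z{\left(A{\left(15 \right)} \right)} + 2900158} = \sqrt{1 + 2900158} = \sqrt{2900159}$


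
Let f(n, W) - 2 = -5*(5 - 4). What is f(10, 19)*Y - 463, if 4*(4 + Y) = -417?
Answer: -553/4 ≈ -138.25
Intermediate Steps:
Y = -433/4 (Y = -4 + (¼)*(-417) = -4 - 417/4 = -433/4 ≈ -108.25)
f(n, W) = -3 (f(n, W) = 2 - 5*(5 - 4) = 2 - 5*1 = 2 - 5 = -3)
f(10, 19)*Y - 463 = -3*(-433/4) - 463 = 1299/4 - 463 = -553/4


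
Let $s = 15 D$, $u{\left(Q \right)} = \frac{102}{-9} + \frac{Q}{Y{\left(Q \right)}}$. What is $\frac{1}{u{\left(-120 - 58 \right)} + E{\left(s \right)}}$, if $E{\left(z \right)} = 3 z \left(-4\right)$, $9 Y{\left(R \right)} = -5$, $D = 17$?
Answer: $- \frac{15}{41264} \approx -0.00036351$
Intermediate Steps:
$Y{\left(R \right)} = - \frac{5}{9}$ ($Y{\left(R \right)} = \frac{1}{9} \left(-5\right) = - \frac{5}{9}$)
$u{\left(Q \right)} = - \frac{34}{3} - \frac{9 Q}{5}$ ($u{\left(Q \right)} = \frac{102}{-9} + \frac{Q}{- \frac{5}{9}} = 102 \left(- \frac{1}{9}\right) + Q \left(- \frac{9}{5}\right) = - \frac{34}{3} - \frac{9 Q}{5}$)
$s = 255$ ($s = 15 \cdot 17 = 255$)
$E{\left(z \right)} = - 12 z$
$\frac{1}{u{\left(-120 - 58 \right)} + E{\left(s \right)}} = \frac{1}{\left(- \frac{34}{3} - \frac{9 \left(-120 - 58\right)}{5}\right) - 3060} = \frac{1}{\left(- \frac{34}{3} - - \frac{1602}{5}\right) - 3060} = \frac{1}{\left(- \frac{34}{3} + \frac{1602}{5}\right) - 3060} = \frac{1}{\frac{4636}{15} - 3060} = \frac{1}{- \frac{41264}{15}} = - \frac{15}{41264}$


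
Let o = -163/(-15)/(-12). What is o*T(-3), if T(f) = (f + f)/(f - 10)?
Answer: -163/390 ≈ -0.41795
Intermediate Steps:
o = -163/180 (o = -163*(-1/15)*(-1/12) = (163/15)*(-1/12) = -163/180 ≈ -0.90556)
T(f) = 2*f/(-10 + f) (T(f) = (2*f)/(-10 + f) = 2*f/(-10 + f))
o*T(-3) = -163*(-3)/(90*(-10 - 3)) = -163*(-3)/(90*(-13)) = -163*(-3)*(-1)/(90*13) = -163/180*6/13 = -163/390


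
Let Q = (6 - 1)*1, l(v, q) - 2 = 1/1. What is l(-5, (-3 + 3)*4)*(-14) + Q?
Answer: -37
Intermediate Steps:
l(v, q) = 3 (l(v, q) = 2 + 1/1 = 2 + 1 = 3)
Q = 5 (Q = 5*1 = 5)
l(-5, (-3 + 3)*4)*(-14) + Q = 3*(-14) + 5 = -42 + 5 = -37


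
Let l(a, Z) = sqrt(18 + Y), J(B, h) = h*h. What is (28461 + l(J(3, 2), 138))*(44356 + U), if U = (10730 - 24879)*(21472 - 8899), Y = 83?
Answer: -5061817908681 - 177851021*sqrt(101) ≈ -5.0636e+12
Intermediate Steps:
J(B, h) = h**2
l(a, Z) = sqrt(101) (l(a, Z) = sqrt(18 + 83) = sqrt(101))
U = -177895377 (U = -14149*12573 = -177895377)
(28461 + l(J(3, 2), 138))*(44356 + U) = (28461 + sqrt(101))*(44356 - 177895377) = (28461 + sqrt(101))*(-177851021) = -5061817908681 - 177851021*sqrt(101)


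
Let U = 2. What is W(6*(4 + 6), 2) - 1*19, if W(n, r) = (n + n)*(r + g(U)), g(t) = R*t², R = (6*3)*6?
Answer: 52061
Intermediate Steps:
R = 108 (R = 18*6 = 108)
g(t) = 108*t²
W(n, r) = 2*n*(432 + r) (W(n, r) = (n + n)*(r + 108*2²) = (2*n)*(r + 108*4) = (2*n)*(r + 432) = (2*n)*(432 + r) = 2*n*(432 + r))
W(6*(4 + 6), 2) - 1*19 = 2*(6*(4 + 6))*(432 + 2) - 1*19 = 2*(6*10)*434 - 19 = 2*60*434 - 19 = 52080 - 19 = 52061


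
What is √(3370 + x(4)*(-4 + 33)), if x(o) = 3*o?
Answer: 13*√22 ≈ 60.975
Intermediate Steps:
√(3370 + x(4)*(-4 + 33)) = √(3370 + (3*4)*(-4 + 33)) = √(3370 + 12*29) = √(3370 + 348) = √3718 = 13*√22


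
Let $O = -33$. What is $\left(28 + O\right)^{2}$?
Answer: $25$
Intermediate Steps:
$\left(28 + O\right)^{2} = \left(28 - 33\right)^{2} = \left(-5\right)^{2} = 25$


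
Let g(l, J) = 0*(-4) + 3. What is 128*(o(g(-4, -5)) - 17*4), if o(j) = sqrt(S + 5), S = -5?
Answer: -8704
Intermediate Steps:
g(l, J) = 3 (g(l, J) = 0 + 3 = 3)
o(j) = 0 (o(j) = sqrt(-5 + 5) = sqrt(0) = 0)
128*(o(g(-4, -5)) - 17*4) = 128*(0 - 17*4) = 128*(0 - 68) = 128*(-68) = -8704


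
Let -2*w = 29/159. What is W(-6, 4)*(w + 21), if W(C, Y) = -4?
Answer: -13298/159 ≈ -83.635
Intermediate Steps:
w = -29/318 (w = -29/(2*159) = -½*29/159 = -29/318 ≈ -0.091195)
W(-6, 4)*(w + 21) = -4*(-29/318 + 21) = -4*6649/318 = -13298/159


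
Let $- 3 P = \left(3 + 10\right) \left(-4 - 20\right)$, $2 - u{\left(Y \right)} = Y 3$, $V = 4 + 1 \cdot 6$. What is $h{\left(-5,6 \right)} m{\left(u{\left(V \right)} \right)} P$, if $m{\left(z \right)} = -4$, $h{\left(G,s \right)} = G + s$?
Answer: $-416$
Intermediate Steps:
$V = 10$ ($V = 4 + 6 = 10$)
$u{\left(Y \right)} = 2 - 3 Y$ ($u{\left(Y \right)} = 2 - Y 3 = 2 - 3 Y$)
$P = 104$ ($P = - \frac{\left(3 + 10\right) \left(-4 - 20\right)}{3} = - \frac{13 \left(-24\right)}{3} = \left(- \frac{1}{3}\right) \left(-312\right) = 104$)
$h{\left(-5,6 \right)} m{\left(u{\left(V \right)} \right)} P = \left(-5 + 6\right) \left(-4\right) 104 = 1 \left(-4\right) 104 = \left(-4\right) 104 = -416$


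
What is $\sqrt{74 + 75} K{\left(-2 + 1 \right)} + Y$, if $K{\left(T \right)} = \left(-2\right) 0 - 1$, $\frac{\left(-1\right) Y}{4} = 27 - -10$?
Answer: $-148 - \sqrt{149} \approx -160.21$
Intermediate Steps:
$Y = -148$ ($Y = - 4 \left(27 - -10\right) = - 4 \left(27 + 10\right) = \left(-4\right) 37 = -148$)
$K{\left(T \right)} = -1$ ($K{\left(T \right)} = 0 - 1 = -1$)
$\sqrt{74 + 75} K{\left(-2 + 1 \right)} + Y = \sqrt{74 + 75} \left(-1\right) - 148 = \sqrt{149} \left(-1\right) - 148 = - \sqrt{149} - 148 = -148 - \sqrt{149}$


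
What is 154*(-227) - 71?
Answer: -35029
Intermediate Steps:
154*(-227) - 71 = -34958 - 71 = -35029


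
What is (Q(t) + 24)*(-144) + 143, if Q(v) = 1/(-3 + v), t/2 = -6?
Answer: -16517/5 ≈ -3303.4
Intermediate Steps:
t = -12 (t = 2*(-6) = -12)
(Q(t) + 24)*(-144) + 143 = (1/(-3 - 12) + 24)*(-144) + 143 = (1/(-15) + 24)*(-144) + 143 = (-1/15 + 24)*(-144) + 143 = (359/15)*(-144) + 143 = -17232/5 + 143 = -16517/5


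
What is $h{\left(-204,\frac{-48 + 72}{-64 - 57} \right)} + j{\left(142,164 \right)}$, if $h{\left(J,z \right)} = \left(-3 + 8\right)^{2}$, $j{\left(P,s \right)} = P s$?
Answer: $23313$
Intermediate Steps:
$h{\left(J,z \right)} = 25$ ($h{\left(J,z \right)} = 5^{2} = 25$)
$h{\left(-204,\frac{-48 + 72}{-64 - 57} \right)} + j{\left(142,164 \right)} = 25 + 142 \cdot 164 = 25 + 23288 = 23313$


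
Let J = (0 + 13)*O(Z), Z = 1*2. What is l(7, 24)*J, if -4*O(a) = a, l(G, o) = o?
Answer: -156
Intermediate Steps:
Z = 2
O(a) = -a/4
J = -13/2 (J = (0 + 13)*(-¼*2) = 13*(-½) = -13/2 ≈ -6.5000)
l(7, 24)*J = 24*(-13/2) = -156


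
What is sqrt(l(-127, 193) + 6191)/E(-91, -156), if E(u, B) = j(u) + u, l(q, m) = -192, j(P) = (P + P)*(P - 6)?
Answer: sqrt(5999)/17563 ≈ 0.0044100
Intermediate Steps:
j(P) = 2*P*(-6 + P) (j(P) = (2*P)*(-6 + P) = 2*P*(-6 + P))
E(u, B) = u + 2*u*(-6 + u) (E(u, B) = 2*u*(-6 + u) + u = u + 2*u*(-6 + u))
sqrt(l(-127, 193) + 6191)/E(-91, -156) = sqrt(-192 + 6191)/((-91*(-11 + 2*(-91)))) = sqrt(5999)/((-91*(-11 - 182))) = sqrt(5999)/((-91*(-193))) = sqrt(5999)/17563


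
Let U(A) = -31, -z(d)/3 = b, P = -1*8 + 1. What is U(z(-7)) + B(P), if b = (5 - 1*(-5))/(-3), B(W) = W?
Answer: -38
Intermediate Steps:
P = -7 (P = -8 + 1 = -7)
b = -10/3 (b = (5 + 5)*(-1/3) = 10*(-1/3) = -10/3 ≈ -3.3333)
z(d) = 10 (z(d) = -3*(-10/3) = 10)
U(z(-7)) + B(P) = -31 - 7 = -38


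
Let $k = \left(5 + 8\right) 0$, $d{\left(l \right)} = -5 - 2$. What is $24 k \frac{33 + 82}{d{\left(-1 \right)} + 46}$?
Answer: $0$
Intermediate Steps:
$d{\left(l \right)} = -7$ ($d{\left(l \right)} = -5 - 2 = -7$)
$k = 0$ ($k = 13 \cdot 0 = 0$)
$24 k \frac{33 + 82}{d{\left(-1 \right)} + 46} = 24 \cdot 0 \frac{33 + 82}{-7 + 46} = 0 \cdot \frac{115}{39} = 0$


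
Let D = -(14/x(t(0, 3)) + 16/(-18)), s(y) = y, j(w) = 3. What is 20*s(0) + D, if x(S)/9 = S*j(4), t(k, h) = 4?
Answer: 41/54 ≈ 0.75926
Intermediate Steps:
x(S) = 27*S (x(S) = 9*(S*3) = 9*(3*S) = 27*S)
D = 41/54 (D = -(14/((27*4)) + 16/(-18)) = -(14/108 + 16*(-1/18)) = -(14*(1/108) - 8/9) = -(7/54 - 8/9) = -1*(-41/54) = 41/54 ≈ 0.75926)
20*s(0) + D = 20*0 + 41/54 = 0 + 41/54 = 41/54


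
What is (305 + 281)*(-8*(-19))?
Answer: 89072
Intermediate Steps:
(305 + 281)*(-8*(-19)) = 586*152 = 89072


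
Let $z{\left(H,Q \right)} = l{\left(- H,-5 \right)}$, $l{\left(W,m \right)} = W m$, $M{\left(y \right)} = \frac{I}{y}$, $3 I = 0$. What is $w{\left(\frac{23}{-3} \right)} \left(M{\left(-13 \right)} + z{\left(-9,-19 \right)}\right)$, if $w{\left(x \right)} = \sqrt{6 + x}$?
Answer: $- 15 i \sqrt{15} \approx - 58.095 i$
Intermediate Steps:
$I = 0$ ($I = \frac{1}{3} \cdot 0 = 0$)
$M{\left(y \right)} = 0$ ($M{\left(y \right)} = \frac{0}{y} = 0$)
$z{\left(H,Q \right)} = 5 H$ ($z{\left(H,Q \right)} = - H \left(-5\right) = 5 H$)
$w{\left(\frac{23}{-3} \right)} \left(M{\left(-13 \right)} + z{\left(-9,-19 \right)}\right) = \sqrt{6 + \frac{23}{-3}} \left(0 + 5 \left(-9\right)\right) = \sqrt{6 + 23 \left(- \frac{1}{3}\right)} \left(0 - 45\right) = \sqrt{6 - \frac{23}{3}} \left(-45\right) = \sqrt{- \frac{5}{3}} \left(-45\right) = \frac{i \sqrt{15}}{3} \left(-45\right) = - 15 i \sqrt{15}$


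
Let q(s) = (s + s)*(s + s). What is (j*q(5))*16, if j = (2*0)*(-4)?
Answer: 0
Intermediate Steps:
q(s) = 4*s**2 (q(s) = (2*s)*(2*s) = 4*s**2)
j = 0 (j = 0*(-4) = 0)
(j*q(5))*16 = (0*(4*5**2))*16 = (0*(4*25))*16 = (0*100)*16 = 0*16 = 0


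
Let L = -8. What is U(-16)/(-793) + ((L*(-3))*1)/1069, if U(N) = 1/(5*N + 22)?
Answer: 1104925/49167586 ≈ 0.022473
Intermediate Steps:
U(N) = 1/(22 + 5*N)
U(-16)/(-793) + ((L*(-3))*1)/1069 = 1/((22 + 5*(-16))*(-793)) + (-8*(-3)*1)/1069 = -1/793/(22 - 80) + (24*1)*(1/1069) = -1/793/(-58) + 24*(1/1069) = -1/58*(-1/793) + 24/1069 = 1/45994 + 24/1069 = 1104925/49167586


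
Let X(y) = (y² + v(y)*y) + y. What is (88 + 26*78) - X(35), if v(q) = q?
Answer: -369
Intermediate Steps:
X(y) = y + 2*y² (X(y) = (y² + y*y) + y = (y² + y²) + y = 2*y² + y = y + 2*y²)
(88 + 26*78) - X(35) = (88 + 26*78) - 35*(1 + 2*35) = (88 + 2028) - 35*(1 + 70) = 2116 - 35*71 = 2116 - 1*2485 = 2116 - 2485 = -369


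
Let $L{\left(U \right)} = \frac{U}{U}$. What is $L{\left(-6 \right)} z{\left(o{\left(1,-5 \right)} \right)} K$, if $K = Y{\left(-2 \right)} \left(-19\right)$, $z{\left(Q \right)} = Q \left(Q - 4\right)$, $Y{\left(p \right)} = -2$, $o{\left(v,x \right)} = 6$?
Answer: $456$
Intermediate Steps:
$z{\left(Q \right)} = Q \left(-4 + Q\right)$
$L{\left(U \right)} = 1$
$K = 38$ ($K = \left(-2\right) \left(-19\right) = 38$)
$L{\left(-6 \right)} z{\left(o{\left(1,-5 \right)} \right)} K = 1 \cdot 6 \left(-4 + 6\right) 38 = 1 \cdot 6 \cdot 2 \cdot 38 = 1 \cdot 12 \cdot 38 = 12 \cdot 38 = 456$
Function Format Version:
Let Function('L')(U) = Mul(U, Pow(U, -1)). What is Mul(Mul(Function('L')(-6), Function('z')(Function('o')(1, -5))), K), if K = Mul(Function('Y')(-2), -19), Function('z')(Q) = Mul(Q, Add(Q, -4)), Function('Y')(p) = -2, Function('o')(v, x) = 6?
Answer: 456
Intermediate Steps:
Function('z')(Q) = Mul(Q, Add(-4, Q))
Function('L')(U) = 1
K = 38 (K = Mul(-2, -19) = 38)
Mul(Mul(Function('L')(-6), Function('z')(Function('o')(1, -5))), K) = Mul(Mul(1, Mul(6, Add(-4, 6))), 38) = Mul(Mul(1, Mul(6, 2)), 38) = Mul(Mul(1, 12), 38) = Mul(12, 38) = 456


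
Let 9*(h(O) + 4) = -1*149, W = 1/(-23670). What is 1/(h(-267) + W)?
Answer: -23670/486551 ≈ -0.048649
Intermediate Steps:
W = -1/23670 ≈ -4.2248e-5
h(O) = -185/9 (h(O) = -4 + (-1*149)/9 = -4 + (⅑)*(-149) = -4 - 149/9 = -185/9)
1/(h(-267) + W) = 1/(-185/9 - 1/23670) = 1/(-486551/23670) = -23670/486551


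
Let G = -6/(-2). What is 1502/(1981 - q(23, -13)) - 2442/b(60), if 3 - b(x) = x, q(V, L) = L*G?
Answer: 836409/19190 ≈ 43.586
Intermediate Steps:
G = 3 (G = -6*(-½) = 3)
q(V, L) = 3*L (q(V, L) = L*3 = 3*L)
b(x) = 3 - x
1502/(1981 - q(23, -13)) - 2442/b(60) = 1502/(1981 - 3*(-13)) - 2442/(3 - 1*60) = 1502/(1981 - 1*(-39)) - 2442/(3 - 60) = 1502/(1981 + 39) - 2442/(-57) = 1502/2020 - 2442*(-1/57) = 1502*(1/2020) + 814/19 = 751/1010 + 814/19 = 836409/19190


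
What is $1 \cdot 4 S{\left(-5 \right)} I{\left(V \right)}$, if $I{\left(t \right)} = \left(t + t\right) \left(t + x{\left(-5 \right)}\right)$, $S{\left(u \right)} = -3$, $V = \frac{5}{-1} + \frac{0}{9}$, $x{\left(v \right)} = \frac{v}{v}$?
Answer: $-480$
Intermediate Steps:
$x{\left(v \right)} = 1$
$V = -5$ ($V = 5 \left(-1\right) + 0 \cdot \frac{1}{9} = -5 + 0 = -5$)
$I{\left(t \right)} = 2 t \left(1 + t\right)$ ($I{\left(t \right)} = \left(t + t\right) \left(t + 1\right) = 2 t \left(1 + t\right)$)
$1 \cdot 4 S{\left(-5 \right)} I{\left(V \right)} = 1 \cdot 4 \left(-3\right) 2 \left(-5\right) \left(1 - 5\right) = 4 \left(-3\right) 2 \left(-5\right) \left(-4\right) = \left(-12\right) 40 = -480$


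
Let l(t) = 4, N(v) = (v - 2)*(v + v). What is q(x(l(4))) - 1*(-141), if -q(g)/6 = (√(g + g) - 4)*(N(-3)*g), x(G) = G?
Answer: 3021 - 1440*√2 ≈ 984.53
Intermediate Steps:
N(v) = 2*v*(-2 + v) (N(v) = (-2 + v)*(2*v) = 2*v*(-2 + v))
q(g) = -180*g*(-4 + √2*√g) (q(g) = -6*(√(g + g) - 4)*(2*(-3)*(-2 - 3))*g = -6*(√(2*g) - 4)*(2*(-3)*(-5))*g = -6*(√2*√g - 4)*30*g = -6*(-4 + √2*√g)*30*g = -180*g*(-4 + √2*√g))
q(x(l(4))) - 1*(-141) = (720*4 - 180*√2*4^(3/2)) - 1*(-141) = (2880 - 180*√2*8) + 141 = (2880 - 1440*√2) + 141 = 3021 - 1440*√2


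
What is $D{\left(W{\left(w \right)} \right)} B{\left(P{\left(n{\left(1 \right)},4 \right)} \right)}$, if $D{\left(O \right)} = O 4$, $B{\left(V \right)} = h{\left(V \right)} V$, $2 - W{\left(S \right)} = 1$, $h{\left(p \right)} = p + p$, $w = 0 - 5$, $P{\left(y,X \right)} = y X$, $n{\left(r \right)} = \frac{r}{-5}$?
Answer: $\frac{128}{25} \approx 5.12$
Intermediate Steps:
$n{\left(r \right)} = - \frac{r}{5}$ ($n{\left(r \right)} = r \left(- \frac{1}{5}\right) = - \frac{r}{5}$)
$P{\left(y,X \right)} = X y$
$w = -5$ ($w = 0 - 5 = -5$)
$h{\left(p \right)} = 2 p$
$W{\left(S \right)} = 1$ ($W{\left(S \right)} = 2 - 1 = 1$)
$B{\left(V \right)} = 2 V^{2}$ ($B{\left(V \right)} = 2 V V = 2 V^{2}$)
$D{\left(O \right)} = 4 O$
$D{\left(W{\left(w \right)} \right)} B{\left(P{\left(n{\left(1 \right)},4 \right)} \right)} = 4 \cdot 1 \cdot 2 \left(4 \left(\left(- \frac{1}{5}\right) 1\right)\right)^{2} = 4 \cdot 2 \left(4 \left(- \frac{1}{5}\right)\right)^{2} = 4 \cdot 2 \left(- \frac{4}{5}\right)^{2} = 4 \cdot 2 \cdot \frac{16}{25} = 4 \cdot \frac{32}{25} = \frac{128}{25}$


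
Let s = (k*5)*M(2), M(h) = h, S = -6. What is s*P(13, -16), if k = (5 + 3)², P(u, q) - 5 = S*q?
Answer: 64640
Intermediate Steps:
P(u, q) = 5 - 6*q
k = 64 (k = 8² = 64)
s = 640 (s = (64*5)*2 = 320*2 = 640)
s*P(13, -16) = 640*(5 - 6*(-16)) = 640*(5 + 96) = 640*101 = 64640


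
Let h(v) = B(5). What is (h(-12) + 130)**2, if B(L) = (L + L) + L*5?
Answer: 27225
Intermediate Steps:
B(L) = 7*L (B(L) = 2*L + 5*L = 7*L)
h(v) = 35 (h(v) = 7*5 = 35)
(h(-12) + 130)**2 = (35 + 130)**2 = 165**2 = 27225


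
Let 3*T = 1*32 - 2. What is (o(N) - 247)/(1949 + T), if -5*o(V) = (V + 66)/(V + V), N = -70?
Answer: -43226/342825 ≈ -0.12609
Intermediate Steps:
o(V) = -(66 + V)/(10*V) (o(V) = -(V + 66)/(5*(V + V)) = -(66 + V)/(5*(2*V)) = -(66 + V)*1/(2*V)/5 = -(66 + V)/(10*V))
T = 10 (T = (1*32 - 2)/3 = (32 - 2)/3 = (1/3)*30 = 10)
(o(N) - 247)/(1949 + T) = ((1/10)*(-66 - 1*(-70))/(-70) - 247)/(1949 + 10) = ((1/10)*(-1/70)*(-66 + 70) - 247)/1959 = ((1/10)*(-1/70)*4 - 247)*(1/1959) = (-1/175 - 247)*(1/1959) = -43226/175*1/1959 = -43226/342825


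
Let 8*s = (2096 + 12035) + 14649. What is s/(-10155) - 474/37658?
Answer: -28057625/76483398 ≈ -0.36685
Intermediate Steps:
s = 7195/2 (s = ((2096 + 12035) + 14649)/8 = (14131 + 14649)/8 = (⅛)*28780 = 7195/2 ≈ 3597.5)
s/(-10155) - 474/37658 = (7195/2)/(-10155) - 474/37658 = (7195/2)*(-1/10155) - 474*1/37658 = -1439/4062 - 237/18829 = -28057625/76483398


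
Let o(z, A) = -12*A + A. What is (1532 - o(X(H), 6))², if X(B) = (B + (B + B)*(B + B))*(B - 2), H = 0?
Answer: 2553604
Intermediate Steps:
X(B) = (-2 + B)*(B + 4*B²) (X(B) = (B + (2*B)*(2*B))*(-2 + B) = (B + 4*B²)*(-2 + B) = (-2 + B)*(B + 4*B²))
o(z, A) = -11*A
(1532 - o(X(H), 6))² = (1532 - (-11)*6)² = (1532 - 1*(-66))² = (1532 + 66)² = 1598² = 2553604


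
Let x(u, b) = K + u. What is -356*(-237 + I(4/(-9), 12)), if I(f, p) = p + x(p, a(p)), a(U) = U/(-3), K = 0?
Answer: 75828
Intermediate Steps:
a(U) = -U/3 (a(U) = U*(-1/3) = -U/3)
x(u, b) = u (x(u, b) = 0 + u = u)
I(f, p) = 2*p (I(f, p) = p + p = 2*p)
-356*(-237 + I(4/(-9), 12)) = -356*(-237 + 2*12) = -356*(-237 + 24) = -356*(-213) = 75828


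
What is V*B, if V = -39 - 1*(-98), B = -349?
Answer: -20591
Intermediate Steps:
V = 59 (V = -39 + 98 = 59)
V*B = 59*(-349) = -20591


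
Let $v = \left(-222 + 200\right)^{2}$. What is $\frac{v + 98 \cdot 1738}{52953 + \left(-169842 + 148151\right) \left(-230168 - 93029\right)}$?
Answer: $\frac{21351}{876314885} \approx 2.4365 \cdot 10^{-5}$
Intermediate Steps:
$v = 484$ ($v = \left(-22\right)^{2} = 484$)
$\frac{v + 98 \cdot 1738}{52953 + \left(-169842 + 148151\right) \left(-230168 - 93029\right)} = \frac{484 + 98 \cdot 1738}{52953 + \left(-169842 + 148151\right) \left(-230168 - 93029\right)} = \frac{484 + 170324}{52953 - -7010466127} = \frac{170808}{52953 + 7010466127} = \frac{170808}{7010519080} = 170808 \cdot \frac{1}{7010519080} = \frac{21351}{876314885}$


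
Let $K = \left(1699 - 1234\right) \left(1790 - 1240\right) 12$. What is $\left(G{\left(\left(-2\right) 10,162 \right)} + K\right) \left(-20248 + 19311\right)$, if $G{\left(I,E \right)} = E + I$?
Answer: $-2875786054$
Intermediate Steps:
$K = 3069000$ ($K = 465 \cdot 550 \cdot 12 = 255750 \cdot 12 = 3069000$)
$\left(G{\left(\left(-2\right) 10,162 \right)} + K\right) \left(-20248 + 19311\right) = \left(\left(162 - 20\right) + 3069000\right) \left(-20248 + 19311\right) = \left(\left(162 - 20\right) + 3069000\right) \left(-937\right) = \left(142 + 3069000\right) \left(-937\right) = 3069142 \left(-937\right) = -2875786054$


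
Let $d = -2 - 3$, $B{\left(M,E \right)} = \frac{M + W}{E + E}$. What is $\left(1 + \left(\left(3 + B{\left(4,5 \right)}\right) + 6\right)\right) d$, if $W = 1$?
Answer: $- \frac{105}{2} \approx -52.5$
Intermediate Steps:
$B{\left(M,E \right)} = \frac{1 + M}{2 E}$ ($B{\left(M,E \right)} = \frac{M + 1}{E + E} = \frac{1 + M}{2 E}$)
$d = -5$ ($d = -2 - 3 = -5$)
$\left(1 + \left(\left(3 + B{\left(4,5 \right)}\right) + 6\right)\right) d = \left(1 + \left(\left(3 + \frac{1 + 4}{2 \cdot 5}\right) + 6\right)\right) \left(-5\right) = \left(1 + \left(\left(3 + \frac{1}{2} \cdot \frac{1}{5} \cdot 5\right) + 6\right)\right) \left(-5\right) = \left(1 + \left(\left(3 + \frac{1}{2}\right) + 6\right)\right) \left(-5\right) = \left(1 + \left(\frac{7}{2} + 6\right)\right) \left(-5\right) = \left(1 + \frac{19}{2}\right) \left(-5\right) = \frac{21}{2} \left(-5\right) = - \frac{105}{2}$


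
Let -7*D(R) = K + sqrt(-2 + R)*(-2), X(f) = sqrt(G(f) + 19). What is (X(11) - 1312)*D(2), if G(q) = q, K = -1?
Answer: -1312/7 + sqrt(30)/7 ≈ -186.65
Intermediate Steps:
X(f) = sqrt(19 + f) (X(f) = sqrt(f + 19) = sqrt(19 + f))
D(R) = 1/7 + 2*sqrt(-2 + R)/7 (D(R) = -(-1 + sqrt(-2 + R)*(-2))/7 = -(-1 - 2*sqrt(-2 + R))/7 = 1/7 + 2*sqrt(-2 + R)/7)
(X(11) - 1312)*D(2) = (sqrt(19 + 11) - 1312)*(1/7 + 2*sqrt(-2 + 2)/7) = (sqrt(30) - 1312)*(1/7 + 2*sqrt(0)/7) = (-1312 + sqrt(30))*(1/7 + (2/7)*0) = (-1312 + sqrt(30))*(1/7 + 0) = (-1312 + sqrt(30))*(1/7) = -1312/7 + sqrt(30)/7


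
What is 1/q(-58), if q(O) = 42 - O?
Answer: 1/100 ≈ 0.010000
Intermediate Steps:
1/q(-58) = 1/(42 - 1*(-58)) = 1/(42 + 58) = 1/100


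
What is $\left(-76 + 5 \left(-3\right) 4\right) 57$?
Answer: $-7752$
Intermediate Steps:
$\left(-76 + 5 \left(-3\right) 4\right) 57 = \left(-76 - 60\right) 57 = \left(-136\right) 57 = -7752$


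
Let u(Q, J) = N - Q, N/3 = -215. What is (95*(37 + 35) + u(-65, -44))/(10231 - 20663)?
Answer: -1565/2608 ≈ -0.60008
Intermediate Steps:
N = -645 (N = 3*(-215) = -645)
u(Q, J) = -645 - Q
(95*(37 + 35) + u(-65, -44))/(10231 - 20663) = (95*(37 + 35) + (-645 - 1*(-65)))/(10231 - 20663) = (95*72 + (-645 + 65))/(-10432) = (6840 - 580)*(-1/10432) = 6260*(-1/10432) = -1565/2608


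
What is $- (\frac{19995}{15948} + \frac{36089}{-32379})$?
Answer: $- \frac{2661879}{19125196} \approx -0.13918$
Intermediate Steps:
$- (\frac{19995}{15948} + \frac{36089}{-32379}) = - (19995 \cdot \frac{1}{15948} + 36089 \left(- \frac{1}{32379}\right)) = - (\frac{6665}{5316} - \frac{36089}{32379}) = \left(-1\right) \frac{2661879}{19125196} = - \frac{2661879}{19125196}$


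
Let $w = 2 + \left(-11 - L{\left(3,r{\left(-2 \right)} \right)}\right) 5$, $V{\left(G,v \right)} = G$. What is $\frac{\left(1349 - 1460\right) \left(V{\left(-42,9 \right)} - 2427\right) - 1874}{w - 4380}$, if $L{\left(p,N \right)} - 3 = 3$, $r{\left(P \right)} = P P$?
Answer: $- \frac{272185}{4463} \approx -60.987$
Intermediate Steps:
$r{\left(P \right)} = P^{2}$
$L{\left(p,N \right)} = 6$ ($L{\left(p,N \right)} = 3 + 3 = 6$)
$w = -83$ ($w = 2 + \left(-11 - 6\right) 5 = 2 - 85 = -83$)
$\frac{\left(1349 - 1460\right) \left(V{\left(-42,9 \right)} - 2427\right) - 1874}{w - 4380} = \frac{\left(1349 - 1460\right) \left(-42 - 2427\right) - 1874}{-83 - 4380} = \frac{\left(-111\right) \left(-2469\right) - 1874}{-4463} = \left(274059 - 1874\right) \left(- \frac{1}{4463}\right) = 272185 \left(- \frac{1}{4463}\right) = - \frac{272185}{4463}$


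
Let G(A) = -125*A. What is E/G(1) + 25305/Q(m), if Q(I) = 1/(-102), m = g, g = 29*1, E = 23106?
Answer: -322661856/125 ≈ -2.5813e+6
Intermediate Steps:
g = 29
m = 29
Q(I) = -1/102
E/G(1) + 25305/Q(m) = 23106/((-125*1)) + 25305/(-1/102) = 23106/(-125) + 25305*(-102) = 23106*(-1/125) - 2581110 = -23106/125 - 2581110 = -322661856/125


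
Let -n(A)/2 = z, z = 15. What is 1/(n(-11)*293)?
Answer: -1/8790 ≈ -0.00011377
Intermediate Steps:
n(A) = -30 (n(A) = -2*15 = -30)
1/(n(-11)*293) = 1/(-30*293) = 1/(-8790) = -1/8790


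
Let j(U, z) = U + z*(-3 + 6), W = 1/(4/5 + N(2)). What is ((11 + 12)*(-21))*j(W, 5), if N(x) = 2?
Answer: -14835/2 ≈ -7417.5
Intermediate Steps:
W = 5/14 (W = 1/(4/5 + 2) = 1/(4*(⅕) + 2) = 1/(⅘ + 2) = 1/(14/5) = 5/14 ≈ 0.35714)
j(U, z) = U + 3*z (j(U, z) = U + z*3 = U + 3*z)
((11 + 12)*(-21))*j(W, 5) = ((11 + 12)*(-21))*(5/14 + 3*5) = (23*(-21))*(5/14 + 15) = -483*215/14 = -14835/2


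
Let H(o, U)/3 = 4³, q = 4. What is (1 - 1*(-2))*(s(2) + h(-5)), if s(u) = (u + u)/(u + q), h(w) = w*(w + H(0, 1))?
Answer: -2803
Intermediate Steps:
H(o, U) = 192 (H(o, U) = 3*4³ = 3*64 = 192)
h(w) = w*(192 + w) (h(w) = w*(w + 192) = w*(192 + w))
s(u) = 2*u/(4 + u) (s(u) = (u + u)/(u + 4) = (2*u)/(4 + u) = 2*u/(4 + u))
(1 - 1*(-2))*(s(2) + h(-5)) = (1 - 1*(-2))*(2*2/(4 + 2) - 5*(192 - 5)) = (1 + 2)*(2*2/6 - 5*187) = 3*(2*2*(⅙) - 935) = 3*(⅔ - 935) = 3*(-2803/3) = -2803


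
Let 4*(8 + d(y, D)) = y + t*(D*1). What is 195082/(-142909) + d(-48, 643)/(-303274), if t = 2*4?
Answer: -29672110631/21670292033 ≈ -1.3693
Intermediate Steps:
t = 8
d(y, D) = -8 + 2*D + y/4 (d(y, D) = -8 + (y + 8*(D*1))/4 = -8 + (y + 8*D)/4 = -8 + (2*D + y/4) = -8 + 2*D + y/4)
195082/(-142909) + d(-48, 643)/(-303274) = 195082/(-142909) + (-8 + 2*643 + (1/4)*(-48))/(-303274) = 195082*(-1/142909) + (-8 + 1286 - 12)*(-1/303274) = -195082/142909 + 1266*(-1/303274) = -195082/142909 - 633/151637 = -29672110631/21670292033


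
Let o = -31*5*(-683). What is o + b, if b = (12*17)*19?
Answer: 109741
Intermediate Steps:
o = 105865 (o = -155*(-683) = 105865)
b = 3876 (b = 204*19 = 3876)
o + b = 105865 + 3876 = 109741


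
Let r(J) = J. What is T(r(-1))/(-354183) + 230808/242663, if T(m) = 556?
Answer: 81613349236/85947109329 ≈ 0.94958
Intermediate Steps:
T(r(-1))/(-354183) + 230808/242663 = 556/(-354183) + 230808/242663 = 556*(-1/354183) + 230808*(1/242663) = -556/354183 + 230808/242663 = 81613349236/85947109329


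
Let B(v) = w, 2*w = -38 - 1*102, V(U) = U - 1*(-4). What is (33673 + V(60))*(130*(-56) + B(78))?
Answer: -247966950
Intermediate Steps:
V(U) = 4 + U (V(U) = U + 4 = 4 + U)
w = -70 (w = (-38 - 1*102)/2 = (-38 - 102)/2 = (1/2)*(-140) = -70)
B(v) = -70
(33673 + V(60))*(130*(-56) + B(78)) = (33673 + (4 + 60))*(130*(-56) - 70) = (33673 + 64)*(-7280 - 70) = 33737*(-7350) = -247966950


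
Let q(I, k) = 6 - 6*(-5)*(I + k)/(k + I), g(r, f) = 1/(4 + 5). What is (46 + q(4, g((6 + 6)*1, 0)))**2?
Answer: 6724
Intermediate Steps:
g(r, f) = 1/9
q(I, k) = 36 (q(I, k) = 6 - (-30)*(I + k)/(I + k) = 6 - (-30) = 6 - 1*(-30) = 6 + 30 = 36)
(46 + q(4, g((6 + 6)*1, 0)))**2 = (46 + 36)**2 = 82**2 = 6724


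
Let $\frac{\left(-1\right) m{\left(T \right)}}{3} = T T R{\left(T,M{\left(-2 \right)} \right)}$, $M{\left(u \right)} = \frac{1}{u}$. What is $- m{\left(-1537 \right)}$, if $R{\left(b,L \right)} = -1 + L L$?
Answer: $- \frac{21261321}{4} \approx -5.3153 \cdot 10^{6}$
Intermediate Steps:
$R{\left(b,L \right)} = -1 + L^{2}$
$m{\left(T \right)} = \frac{9 T^{2}}{4}$ ($m{\left(T \right)} = - 3 T T \left(-1 + \left(\frac{1}{-2}\right)^{2}\right) = - 3 T^{2} \left(-1 + \left(- \frac{1}{2}\right)^{2}\right) = - 3 T^{2} \left(-1 + \frac{1}{4}\right) = - 3 T^{2} \left(- \frac{3}{4}\right) = - 3 \left(- \frac{3 T^{2}}{4}\right) = \frac{9 T^{2}}{4}$)
$- m{\left(-1537 \right)} = - \frac{9 \left(-1537\right)^{2}}{4} = - \frac{9 \cdot 2362369}{4} = \left(-1\right) \frac{21261321}{4} = - \frac{21261321}{4}$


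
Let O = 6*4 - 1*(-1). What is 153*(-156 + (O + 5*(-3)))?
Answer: -22338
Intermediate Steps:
O = 25 (O = 24 + 1 = 25)
153*(-156 + (O + 5*(-3))) = 153*(-156 + (25 + 5*(-3))) = 153*(-156 + (25 - 15)) = 153*(-156 + 10) = 153*(-146) = -22338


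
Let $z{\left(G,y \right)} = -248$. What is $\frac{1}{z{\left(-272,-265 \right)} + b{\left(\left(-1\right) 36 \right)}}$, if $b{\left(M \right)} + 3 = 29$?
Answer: $- \frac{1}{222} \approx -0.0045045$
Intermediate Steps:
$b{\left(M \right)} = 26$ ($b{\left(M \right)} = -3 + 29 = 26$)
$\frac{1}{z{\left(-272,-265 \right)} + b{\left(\left(-1\right) 36 \right)}} = \frac{1}{-248 + 26} = \frac{1}{-222} = - \frac{1}{222}$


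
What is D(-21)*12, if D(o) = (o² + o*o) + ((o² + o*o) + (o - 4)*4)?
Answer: 19968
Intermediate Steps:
D(o) = -16 + 4*o + 4*o² (D(o) = (o² + o²) + ((o² + o²) + (-4 + o)*4) = 2*o² + (2*o² + (-16 + 4*o)) = 2*o² + (-16 + 2*o² + 4*o) = -16 + 4*o + 4*o²)
D(-21)*12 = (-16 + 4*(-21) + 4*(-21)²)*12 = (-16 - 84 + 4*441)*12 = (-16 - 84 + 1764)*12 = 1664*12 = 19968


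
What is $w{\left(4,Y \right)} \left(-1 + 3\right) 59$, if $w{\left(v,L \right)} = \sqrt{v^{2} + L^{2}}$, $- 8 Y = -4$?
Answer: $59 \sqrt{65} \approx 475.67$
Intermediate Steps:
$Y = \frac{1}{2}$ ($Y = \left(- \frac{1}{8}\right) \left(-4\right) = \frac{1}{2} \approx 0.5$)
$w{\left(v,L \right)} = \sqrt{L^{2} + v^{2}}$
$w{\left(4,Y \right)} \left(-1 + 3\right) 59 = \sqrt{\left(\frac{1}{2}\right)^{2} + 4^{2}} \left(-1 + 3\right) 59 = \sqrt{\frac{1}{4} + 16} \cdot 2 \cdot 59 = \sqrt{\frac{65}{4}} \cdot 2 \cdot 59 = \frac{\sqrt{65}}{2} \cdot 2 \cdot 59 = \sqrt{65} \cdot 59 = 59 \sqrt{65}$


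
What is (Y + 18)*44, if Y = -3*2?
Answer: 528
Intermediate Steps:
Y = -6
(Y + 18)*44 = (-6 + 18)*44 = 12*44 = 528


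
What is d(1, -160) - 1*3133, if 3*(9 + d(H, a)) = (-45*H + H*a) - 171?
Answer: -9802/3 ≈ -3267.3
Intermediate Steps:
d(H, a) = -66 - 15*H + H*a/3 (d(H, a) = -9 + ((-45*H + H*a) - 171)/3 = -9 + (-171 - 45*H + H*a)/3 = -9 + (-57 - 15*H + H*a/3) = -66 - 15*H + H*a/3)
d(1, -160) - 1*3133 = (-66 - 15*1 + (⅓)*1*(-160)) - 1*3133 = (-66 - 15 - 160/3) - 3133 = -403/3 - 3133 = -9802/3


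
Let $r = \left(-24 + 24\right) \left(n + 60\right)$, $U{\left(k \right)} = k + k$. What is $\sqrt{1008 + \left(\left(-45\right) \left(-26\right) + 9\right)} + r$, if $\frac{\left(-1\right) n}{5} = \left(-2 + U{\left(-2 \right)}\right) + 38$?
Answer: $27 \sqrt{3} \approx 46.765$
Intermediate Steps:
$U{\left(k \right)} = 2 k$
$n = -160$ ($n = - 5 \left(\left(-2 + 2 \left(-2\right)\right) + 38\right) = - 5 \left(\left(-2 - 4\right) + 38\right) = - 5 \left(-6 + 38\right) = \left(-5\right) 32 = -160$)
$r = 0$ ($r = \left(-24 + 24\right) \left(-160 + 60\right) = 0 \left(-100\right) = 0$)
$\sqrt{1008 + \left(\left(-45\right) \left(-26\right) + 9\right)} + r = \sqrt{1008 + \left(\left(-45\right) \left(-26\right) + 9\right)} + 0 = \sqrt{1008 + \left(1170 + 9\right)} + 0 = \sqrt{1008 + 1179} + 0 = \sqrt{2187} + 0 = 27 \sqrt{3} + 0 = 27 \sqrt{3}$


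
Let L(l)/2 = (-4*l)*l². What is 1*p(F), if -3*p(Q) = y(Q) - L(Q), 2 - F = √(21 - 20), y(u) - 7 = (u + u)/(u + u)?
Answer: -16/3 ≈ -5.3333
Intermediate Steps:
y(u) = 8 (y(u) = 7 + (u + u)/(u + u) = 7 + (2*u)/((2*u)) = 7 + (2*u)*(1/(2*u)) = 7 + 1 = 8)
L(l) = -8*l³ (L(l) = 2*((-4*l)*l²) = 2*(-4*l³) = -8*l³)
F = 1 (F = 2 - √(21 - 20) = 2 - √1 = 2 - 1*1 = 2 - 1 = 1)
p(Q) = -8/3 - 8*Q³/3 (p(Q) = -(8 - (-8)*Q³)/3 = -(8 + 8*Q³)/3 = -8/3 - 8*Q³/3)
1*p(F) = 1*(-8/3 - 8/3*1³) = 1*(-8/3 - 8/3*1) = 1*(-8/3 - 8/3) = 1*(-16/3) = -16/3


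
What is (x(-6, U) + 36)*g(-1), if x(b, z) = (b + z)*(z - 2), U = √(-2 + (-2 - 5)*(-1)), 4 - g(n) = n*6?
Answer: 530 - 80*√5 ≈ 351.11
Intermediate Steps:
g(n) = 4 - 6*n (g(n) = 4 - n*6 = 4 - 6*n)
U = √5 (U = √(-2 - 7*(-1)) = √(-2 + 7) = √5 ≈ 2.2361)
x(b, z) = (-2 + z)*(b + z) (x(b, z) = (b + z)*(-2 + z) = (-2 + z)*(b + z))
(x(-6, U) + 36)*g(-1) = (((√5)² - 2*(-6) - 2*√5 - 6*√5) + 36)*(4 - 6*(-1)) = ((5 + 12 - 2*√5 - 6*√5) + 36)*(4 + 6) = ((17 - 8*√5) + 36)*10 = (53 - 8*√5)*10 = 530 - 80*√5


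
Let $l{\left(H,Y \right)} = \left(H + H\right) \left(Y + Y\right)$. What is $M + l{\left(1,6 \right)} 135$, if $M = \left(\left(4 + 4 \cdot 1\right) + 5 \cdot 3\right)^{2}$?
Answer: $3769$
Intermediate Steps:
$M = 529$ ($M = \left(\left(4 + 4\right) + 15\right)^{2} = \left(8 + 15\right)^{2} = 23^{2} = 529$)
$l{\left(H,Y \right)} = 4 H Y$ ($l{\left(H,Y \right)} = 2 H 2 Y = 4 H Y$)
$M + l{\left(1,6 \right)} 135 = 529 + 4 \cdot 1 \cdot 6 \cdot 135 = 529 + 24 \cdot 135 = 529 + 3240 = 3769$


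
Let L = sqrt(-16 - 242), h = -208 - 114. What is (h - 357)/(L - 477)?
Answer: 15423/10847 + 97*I*sqrt(258)/32541 ≈ 1.4219 + 0.04788*I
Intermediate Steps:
h = -322
L = I*sqrt(258) (L = sqrt(-258) = I*sqrt(258) ≈ 16.062*I)
(h - 357)/(L - 477) = (-322 - 357)/(I*sqrt(258) - 477) = -679/(-477 + I*sqrt(258))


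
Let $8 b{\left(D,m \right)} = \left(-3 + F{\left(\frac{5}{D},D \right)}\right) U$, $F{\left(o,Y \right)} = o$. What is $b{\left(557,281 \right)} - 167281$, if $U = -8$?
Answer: $- \frac{93173851}{557} \approx -1.6728 \cdot 10^{5}$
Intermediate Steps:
$b{\left(D,m \right)} = 3 - \frac{5}{D}$ ($b{\left(D,m \right)} = \frac{\left(-3 + \frac{5}{D}\right) \left(-8\right)}{8} = \frac{24 - \frac{40}{D}}{8} = 3 - \frac{5}{D}$)
$b{\left(557,281 \right)} - 167281 = \left(3 - \frac{5}{557}\right) - 167281 = \frac{1666}{557} - 167281 = - \frac{93173851}{557}$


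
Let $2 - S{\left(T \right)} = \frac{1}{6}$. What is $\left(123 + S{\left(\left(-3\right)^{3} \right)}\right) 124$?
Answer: $\frac{46438}{3} \approx 15479.0$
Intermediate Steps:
$S{\left(T \right)} = \frac{11}{6}$ ($S{\left(T \right)} = 2 - \frac{1}{6} = \frac{11}{6}$)
$\left(123 + S{\left(\left(-3\right)^{3} \right)}\right) 124 = \left(123 + \frac{11}{6}\right) 124 = \frac{749}{6} \cdot 124 = \frac{46438}{3}$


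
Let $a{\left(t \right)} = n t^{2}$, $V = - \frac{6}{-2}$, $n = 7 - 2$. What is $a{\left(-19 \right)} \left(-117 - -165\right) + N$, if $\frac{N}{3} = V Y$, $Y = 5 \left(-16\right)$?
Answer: $85920$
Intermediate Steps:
$Y = -80$
$n = 5$ ($n = 7 - 2 = 5$)
$V = 3$ ($V = \left(-6\right) \left(- \frac{1}{2}\right) = 3$)
$a{\left(t \right)} = 5 t^{2}$
$N = -720$ ($N = 3 \cdot 3 \left(-80\right) = 3 \left(-240\right) = -720$)
$a{\left(-19 \right)} \left(-117 - -165\right) + N = 5 \left(-19\right)^{2} \left(-117 - -165\right) - 720 = 5 \cdot 361 \left(-117 + 165\right) - 720 = 1805 \cdot 48 - 720 = 86640 - 720 = 85920$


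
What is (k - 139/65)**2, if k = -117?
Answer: 59969536/4225 ≈ 14194.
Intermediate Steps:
(k - 139/65)**2 = (-117 - 139/65)**2 = (-7744/65)**2 = 59969536/4225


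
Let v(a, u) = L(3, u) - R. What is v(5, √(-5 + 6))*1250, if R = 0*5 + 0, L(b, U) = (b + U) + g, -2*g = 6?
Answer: 1250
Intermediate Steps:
g = -3 (g = -½*6 = -3)
L(b, U) = -3 + U + b (L(b, U) = (b + U) - 3 = (U + b) - 3 = -3 + U + b)
R = 0 (R = 0 + 0 = 0)
v(a, u) = u (v(a, u) = (-3 + u + 3) - 1*0 = u + 0 = u)
v(5, √(-5 + 6))*1250 = √(-5 + 6)*1250 = √1*1250 = 1*1250 = 1250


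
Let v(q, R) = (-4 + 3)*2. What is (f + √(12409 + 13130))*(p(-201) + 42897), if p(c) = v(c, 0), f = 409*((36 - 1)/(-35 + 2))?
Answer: -614041925/33 + 42895*√25539 ≈ -1.1752e+7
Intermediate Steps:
v(q, R) = -2 (v(q, R) = -1*2 = -2)
f = -14315/33 (f = 409*(35/(-33)) = 409*(35*(-1/33)) = 409*(-35/33) = -14315/33 ≈ -433.79)
p(c) = -2
(f + √(12409 + 13130))*(p(-201) + 42897) = (-14315/33 + √(12409 + 13130))*(-2 + 42897) = (-14315/33 + √25539)*42895 = -614041925/33 + 42895*√25539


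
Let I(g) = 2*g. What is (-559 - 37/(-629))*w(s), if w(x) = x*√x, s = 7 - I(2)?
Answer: -28506*√3/17 ≈ -2904.3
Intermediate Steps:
s = 3 (s = 7 - 2*2 = 7 - 1*4 = 7 - 4 = 3)
w(x) = x^(3/2)
(-559 - 37/(-629))*w(s) = (-559 - 37/(-629))*3^(3/2) = (-559 - 37*(-1/629))*(3*√3) = (-559 + 1/17)*(3*√3) = -28506*√3/17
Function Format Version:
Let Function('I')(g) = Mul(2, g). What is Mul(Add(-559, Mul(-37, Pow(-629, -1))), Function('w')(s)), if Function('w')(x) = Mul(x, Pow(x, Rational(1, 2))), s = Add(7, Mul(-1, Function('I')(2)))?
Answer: Mul(Rational(-28506, 17), Pow(3, Rational(1, 2))) ≈ -2904.3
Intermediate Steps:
s = 3 (s = Add(7, Mul(-1, Mul(2, 2))) = Add(7, Mul(-1, 4)) = Add(7, -4) = 3)
Function('w')(x) = Pow(x, Rational(3, 2))
Mul(Add(-559, Mul(-37, Pow(-629, -1))), Function('w')(s)) = Mul(Add(-559, Mul(-37, Pow(-629, -1))), Pow(3, Rational(3, 2))) = Mul(Add(-559, Mul(-37, Rational(-1, 629))), Mul(3, Pow(3, Rational(1, 2)))) = Mul(Add(-559, Rational(1, 17)), Mul(3, Pow(3, Rational(1, 2)))) = Mul(Rational(-9502, 17), Mul(3, Pow(3, Rational(1, 2)))) = Mul(Rational(-28506, 17), Pow(3, Rational(1, 2)))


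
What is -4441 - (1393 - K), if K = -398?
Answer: -6232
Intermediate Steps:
-4441 - (1393 - K) = -4441 - (1393 - 1*(-398)) = -4441 - (1393 + 398) = -4441 - 1*1791 = -4441 - 1791 = -6232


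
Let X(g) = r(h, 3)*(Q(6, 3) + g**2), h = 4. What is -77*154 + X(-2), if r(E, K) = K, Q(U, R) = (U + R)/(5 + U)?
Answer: -130279/11 ≈ -11844.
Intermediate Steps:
Q(U, R) = (R + U)/(5 + U)
X(g) = 27/11 + 3*g**2 (X(g) = 3*((3 + 6)/(5 + 6) + g**2) = 3*(9/11 + g**2) = 27/11 + 3*g**2)
-77*154 + X(-2) = -77*154 + (27/11 + 3*(-2)**2) = -11858 + (27/11 + 3*4) = -11858 + (27/11 + 12) = -11858 + 159/11 = -130279/11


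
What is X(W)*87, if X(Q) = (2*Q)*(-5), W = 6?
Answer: -5220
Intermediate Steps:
X(Q) = -10*Q
X(W)*87 = -10*6*87 = -60*87 = -5220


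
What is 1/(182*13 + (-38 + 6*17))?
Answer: 1/2430 ≈ 0.00041152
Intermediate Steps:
1/(182*13 + (-38 + 6*17)) = 1/(2366 + (-38 + 102)) = 1/(2366 + 64) = 1/2430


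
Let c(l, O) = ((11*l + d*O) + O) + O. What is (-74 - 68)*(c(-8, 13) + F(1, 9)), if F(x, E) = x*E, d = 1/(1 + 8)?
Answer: 65888/9 ≈ 7320.9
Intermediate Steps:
d = ⅑ (d = 1/9 = ⅑ ≈ 0.11111)
F(x, E) = E*x
c(l, O) = 11*l + 19*O/9 (c(l, O) = ((11*l + O/9) + O) + O = (11*l + 10*O/9) + O = 11*l + 19*O/9)
(-74 - 68)*(c(-8, 13) + F(1, 9)) = (-74 - 68)*((11*(-8) + (19/9)*13) + 9*1) = -142*((-88 + 247/9) + 9) = -142*(-545/9 + 9) = -142*(-464/9) = 65888/9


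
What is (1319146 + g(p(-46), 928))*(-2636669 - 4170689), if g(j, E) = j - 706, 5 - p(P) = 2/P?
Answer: -206427930528488/23 ≈ -8.9751e+12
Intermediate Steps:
p(P) = 5 - 2/P
g(j, E) = -706 + j
(1319146 + g(p(-46), 928))*(-2636669 - 4170689) = (1319146 + (-706 + (5 - 2/(-46))))*(-2636669 - 4170689) = (1319146 + (-706 + (5 - 2*(-1/46))))*(-6807358) = (1319146 + (-706 + (5 + 1/23)))*(-6807358) = (1319146 + (-706 + 116/23))*(-6807358) = (1319146 - 16122/23)*(-6807358) = (30324236/23)*(-6807358) = -206427930528488/23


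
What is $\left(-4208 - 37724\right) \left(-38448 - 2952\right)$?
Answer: $1735984800$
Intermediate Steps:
$\left(-4208 - 37724\right) \left(-38448 - 2952\right) = \left(-41932\right) \left(-41400\right) = 1735984800$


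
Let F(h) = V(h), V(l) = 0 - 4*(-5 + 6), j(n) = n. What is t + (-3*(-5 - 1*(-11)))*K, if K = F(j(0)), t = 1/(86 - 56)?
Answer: 2161/30 ≈ 72.033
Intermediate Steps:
V(l) = -4 (V(l) = 0 - 4 = -4)
t = 1/30 ≈ 0.033333
F(h) = -4
K = -4
t + (-3*(-5 - 1*(-11)))*K = 1/30 - 3*(-5 - 1*(-11))*(-4) = 1/30 - 3*(-5 + 11)*(-4) = 1/30 - 3*6*(-4) = 1/30 - 18*(-4) = 1/30 + 72 = 2161/30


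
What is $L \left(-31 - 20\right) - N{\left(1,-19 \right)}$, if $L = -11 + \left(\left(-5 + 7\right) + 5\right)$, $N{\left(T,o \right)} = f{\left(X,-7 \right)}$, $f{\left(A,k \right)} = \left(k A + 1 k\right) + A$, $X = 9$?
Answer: $265$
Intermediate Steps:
$f{\left(A,k \right)} = A + k + A k$ ($f{\left(A,k \right)} = \left(A k + k\right) + A = \left(k + A k\right) + A = A + k + A k$)
$N{\left(T,o \right)} = -61$ ($N{\left(T,o \right)} = 9 - 7 + 9 \left(-7\right) = 9 - 7 - 63 = -61$)
$L = -4$ ($L = -11 + \left(2 + 5\right) = -11 + 7 = -4$)
$L \left(-31 - 20\right) - N{\left(1,-19 \right)} = - 4 \left(-31 - 20\right) - -61 = \left(-4\right) \left(-51\right) + 61 = 204 + 61 = 265$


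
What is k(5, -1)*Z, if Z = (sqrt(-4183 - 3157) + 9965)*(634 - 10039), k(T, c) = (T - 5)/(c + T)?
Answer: 0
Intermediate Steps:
k(T, c) = (-5 + T)/(T + c)
Z = -93720825 - 18810*I*sqrt(1835) (Z = (sqrt(-7340) + 9965)*(-9405) = (2*I*sqrt(1835) + 9965)*(-9405) = (9965 + 2*I*sqrt(1835))*(-9405) = -93720825 - 18810*I*sqrt(1835) ≈ -9.3721e+7 - 8.0576e+5*I)
k(5, -1)*Z = ((-5 + 5)/(5 - 1))*(-93720825 - 18810*I*sqrt(1835)) = (0/4)*(-93720825 - 18810*I*sqrt(1835)) = ((1/4)*0)*(-93720825 - 18810*I*sqrt(1835)) = 0*(-93720825 - 18810*I*sqrt(1835)) = 0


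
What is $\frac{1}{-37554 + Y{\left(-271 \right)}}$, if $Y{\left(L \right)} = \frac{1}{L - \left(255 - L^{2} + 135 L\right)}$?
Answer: $- \frac{109500}{4112162999} \approx -2.6628 \cdot 10^{-5}$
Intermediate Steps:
$Y{\left(L \right)} = \frac{1}{-255 + L^{2} - 134 L}$ ($Y{\left(L \right)} = \frac{1}{L - \left(255 - L^{2} + 135 L\right)} = \frac{1}{-255 + L^{2} - 134 L}$)
$\frac{1}{-37554 + Y{\left(-271 \right)}} = \frac{1}{-37554 + \frac{1}{-255 + \left(-271\right)^{2} - -36314}} = \frac{1}{-37554 + \frac{1}{-255 + 73441 + 36314}} = \frac{1}{-37554 + \frac{1}{109500}} = \frac{1}{- \frac{4112162999}{109500}} = - \frac{109500}{4112162999}$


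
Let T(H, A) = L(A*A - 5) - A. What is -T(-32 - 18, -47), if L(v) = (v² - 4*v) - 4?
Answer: -4848843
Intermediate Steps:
L(v) = -4 + v² - 4*v
T(H, A) = 16 + (-5 + A²)² - A - 4*A² (T(H, A) = (-4 + (A*A - 5)² - 4*(A*A - 5)) - A = (-4 + (A² - 5)² - 4*(A² - 5)) - A = (-4 + (-5 + A²)² - 4*(-5 + A²)) - A = (-4 + (-5 + A²)² + (20 - 4*A²)) - A = (16 + (-5 + A²)² - 4*A²) - A = 16 + (-5 + A²)² - A - 4*A²)
-T(-32 - 18, -47) = -(41 + (-47)⁴ - 1*(-47) - 14*(-47)²) = -(41 + 4879681 + 47 - 14*2209) = -(41 + 4879681 + 47 - 30926) = -1*4848843 = -4848843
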